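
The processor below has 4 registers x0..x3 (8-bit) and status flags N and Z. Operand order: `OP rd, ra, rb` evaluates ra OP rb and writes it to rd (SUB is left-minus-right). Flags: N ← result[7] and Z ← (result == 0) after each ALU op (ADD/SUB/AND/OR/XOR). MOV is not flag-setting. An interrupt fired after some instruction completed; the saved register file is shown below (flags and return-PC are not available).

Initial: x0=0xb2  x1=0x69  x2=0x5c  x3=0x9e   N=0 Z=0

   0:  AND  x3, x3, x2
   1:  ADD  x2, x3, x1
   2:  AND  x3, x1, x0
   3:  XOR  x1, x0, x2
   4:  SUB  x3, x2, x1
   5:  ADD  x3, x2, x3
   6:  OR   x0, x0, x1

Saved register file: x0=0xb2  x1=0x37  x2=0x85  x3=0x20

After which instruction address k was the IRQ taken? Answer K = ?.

K = 3

after  0: x0=0xb2 x1=0x69 x2=0x5c x3=0x1c  N=0 Z=0
after  1: x0=0xb2 x1=0x69 x2=0x85 x3=0x1c  N=1 Z=0
after  2: x0=0xb2 x1=0x69 x2=0x85 x3=0x20  N=0 Z=0
after  3: x0=0xb2 x1=0x37 x2=0x85 x3=0x20  N=0 Z=0
-- IRQ taken; context saved, return-PC = 4 --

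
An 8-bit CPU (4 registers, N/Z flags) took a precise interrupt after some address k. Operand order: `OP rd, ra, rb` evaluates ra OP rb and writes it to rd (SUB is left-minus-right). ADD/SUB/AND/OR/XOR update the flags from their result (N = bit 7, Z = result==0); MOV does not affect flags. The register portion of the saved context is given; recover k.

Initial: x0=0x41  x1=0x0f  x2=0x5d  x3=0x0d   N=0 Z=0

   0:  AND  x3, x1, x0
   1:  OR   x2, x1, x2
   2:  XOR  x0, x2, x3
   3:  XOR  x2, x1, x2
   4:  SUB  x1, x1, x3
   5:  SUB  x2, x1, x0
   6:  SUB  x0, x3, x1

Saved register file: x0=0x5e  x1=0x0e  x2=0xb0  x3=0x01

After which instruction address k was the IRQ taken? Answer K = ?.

after  0: x0=0x41 x1=0x0f x2=0x5d x3=0x01  N=0 Z=0
after  1: x0=0x41 x1=0x0f x2=0x5f x3=0x01  N=0 Z=0
after  2: x0=0x5e x1=0x0f x2=0x5f x3=0x01  N=0 Z=0
after  3: x0=0x5e x1=0x0f x2=0x50 x3=0x01  N=0 Z=0
after  4: x0=0x5e x1=0x0e x2=0x50 x3=0x01  N=0 Z=0
after  5: x0=0x5e x1=0x0e x2=0xb0 x3=0x01  N=1 Z=0
-- IRQ taken; context saved, return-PC = 6 --

K = 5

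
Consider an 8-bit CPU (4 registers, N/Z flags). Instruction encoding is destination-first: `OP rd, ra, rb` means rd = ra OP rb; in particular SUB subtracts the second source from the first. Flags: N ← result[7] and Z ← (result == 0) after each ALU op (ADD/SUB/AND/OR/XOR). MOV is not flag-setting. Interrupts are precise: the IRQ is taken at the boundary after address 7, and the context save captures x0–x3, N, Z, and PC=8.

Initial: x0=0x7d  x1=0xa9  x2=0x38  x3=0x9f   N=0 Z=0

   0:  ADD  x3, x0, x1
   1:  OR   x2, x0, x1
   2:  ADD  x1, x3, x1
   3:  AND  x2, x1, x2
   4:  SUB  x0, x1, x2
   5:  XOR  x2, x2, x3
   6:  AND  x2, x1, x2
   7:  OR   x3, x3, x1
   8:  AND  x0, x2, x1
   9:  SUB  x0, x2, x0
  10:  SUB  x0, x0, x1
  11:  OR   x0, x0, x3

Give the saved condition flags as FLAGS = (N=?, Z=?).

after  0: x0=0x7d x1=0xa9 x2=0x38 x3=0x26  N=0 Z=0
after  1: x0=0x7d x1=0xa9 x2=0xfd x3=0x26  N=1 Z=0
after  2: x0=0x7d x1=0xcf x2=0xfd x3=0x26  N=1 Z=0
after  3: x0=0x7d x1=0xcf x2=0xcd x3=0x26  N=1 Z=0
after  4: x0=0x02 x1=0xcf x2=0xcd x3=0x26  N=0 Z=0
after  5: x0=0x02 x1=0xcf x2=0xeb x3=0x26  N=1 Z=0
after  6: x0=0x02 x1=0xcf x2=0xcb x3=0x26  N=1 Z=0
after  7: x0=0x02 x1=0xcf x2=0xcb x3=0xef  N=1 Z=0
-- IRQ taken; context saved, return-PC = 8 --

FLAGS = (N=1, Z=0)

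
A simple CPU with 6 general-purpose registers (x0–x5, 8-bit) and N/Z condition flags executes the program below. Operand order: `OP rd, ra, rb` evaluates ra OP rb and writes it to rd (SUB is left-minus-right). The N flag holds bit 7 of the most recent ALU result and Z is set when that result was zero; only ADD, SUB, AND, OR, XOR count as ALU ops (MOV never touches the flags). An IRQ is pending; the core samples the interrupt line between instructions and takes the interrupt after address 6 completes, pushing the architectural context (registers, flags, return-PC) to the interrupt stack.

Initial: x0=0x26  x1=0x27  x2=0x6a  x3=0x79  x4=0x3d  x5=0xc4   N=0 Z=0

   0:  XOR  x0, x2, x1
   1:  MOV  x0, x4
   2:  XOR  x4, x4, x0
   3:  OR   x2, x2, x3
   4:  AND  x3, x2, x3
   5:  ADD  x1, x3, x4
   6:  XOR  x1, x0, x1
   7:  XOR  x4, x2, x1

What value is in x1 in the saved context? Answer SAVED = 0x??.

SAVED = 0x44

after  0: x0=0x4d x1=0x27 x2=0x6a x3=0x79 x4=0x3d x5=0xc4  N=0 Z=0
after  1: x0=0x3d x1=0x27 x2=0x6a x3=0x79 x4=0x3d x5=0xc4  N=0 Z=0
after  2: x0=0x3d x1=0x27 x2=0x6a x3=0x79 x4=0x00 x5=0xc4  N=0 Z=1
after  3: x0=0x3d x1=0x27 x2=0x7b x3=0x79 x4=0x00 x5=0xc4  N=0 Z=0
after  4: x0=0x3d x1=0x27 x2=0x7b x3=0x79 x4=0x00 x5=0xc4  N=0 Z=0
after  5: x0=0x3d x1=0x79 x2=0x7b x3=0x79 x4=0x00 x5=0xc4  N=0 Z=0
after  6: x0=0x3d x1=0x44 x2=0x7b x3=0x79 x4=0x00 x5=0xc4  N=0 Z=0
-- IRQ taken; context saved, return-PC = 7 --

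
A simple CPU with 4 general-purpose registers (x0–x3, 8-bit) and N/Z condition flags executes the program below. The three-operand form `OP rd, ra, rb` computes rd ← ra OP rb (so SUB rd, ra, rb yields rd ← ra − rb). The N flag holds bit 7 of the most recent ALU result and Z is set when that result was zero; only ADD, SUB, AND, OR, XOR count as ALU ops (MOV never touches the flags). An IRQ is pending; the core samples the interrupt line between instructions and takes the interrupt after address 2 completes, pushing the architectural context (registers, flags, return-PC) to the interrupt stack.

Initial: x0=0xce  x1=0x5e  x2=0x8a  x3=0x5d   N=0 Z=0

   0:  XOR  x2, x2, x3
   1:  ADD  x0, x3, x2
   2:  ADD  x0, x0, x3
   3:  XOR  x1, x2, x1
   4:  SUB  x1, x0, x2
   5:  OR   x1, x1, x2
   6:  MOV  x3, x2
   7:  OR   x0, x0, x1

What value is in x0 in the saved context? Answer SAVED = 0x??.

after  0: x0=0xce x1=0x5e x2=0xd7 x3=0x5d  N=1 Z=0
after  1: x0=0x34 x1=0x5e x2=0xd7 x3=0x5d  N=0 Z=0
after  2: x0=0x91 x1=0x5e x2=0xd7 x3=0x5d  N=1 Z=0
-- IRQ taken; context saved, return-PC = 3 --

SAVED = 0x91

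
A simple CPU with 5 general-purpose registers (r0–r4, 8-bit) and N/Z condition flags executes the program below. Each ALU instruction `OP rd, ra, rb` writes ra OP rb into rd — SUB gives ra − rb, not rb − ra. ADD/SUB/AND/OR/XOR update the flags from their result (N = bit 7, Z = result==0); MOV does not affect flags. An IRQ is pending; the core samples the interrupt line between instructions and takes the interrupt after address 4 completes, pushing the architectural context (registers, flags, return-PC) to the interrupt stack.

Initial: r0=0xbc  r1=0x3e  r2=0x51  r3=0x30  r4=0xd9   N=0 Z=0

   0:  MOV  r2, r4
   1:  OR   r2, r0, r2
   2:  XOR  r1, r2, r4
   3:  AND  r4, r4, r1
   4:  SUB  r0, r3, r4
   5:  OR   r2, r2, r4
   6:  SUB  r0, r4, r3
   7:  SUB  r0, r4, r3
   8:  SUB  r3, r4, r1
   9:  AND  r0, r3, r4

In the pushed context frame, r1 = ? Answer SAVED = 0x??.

after  0: r0=0xbc r1=0x3e r2=0xd9 r3=0x30 r4=0xd9  N=0 Z=0
after  1: r0=0xbc r1=0x3e r2=0xfd r3=0x30 r4=0xd9  N=1 Z=0
after  2: r0=0xbc r1=0x24 r2=0xfd r3=0x30 r4=0xd9  N=0 Z=0
after  3: r0=0xbc r1=0x24 r2=0xfd r3=0x30 r4=0x00  N=0 Z=1
after  4: r0=0x30 r1=0x24 r2=0xfd r3=0x30 r4=0x00  N=0 Z=0
-- IRQ taken; context saved, return-PC = 5 --

SAVED = 0x24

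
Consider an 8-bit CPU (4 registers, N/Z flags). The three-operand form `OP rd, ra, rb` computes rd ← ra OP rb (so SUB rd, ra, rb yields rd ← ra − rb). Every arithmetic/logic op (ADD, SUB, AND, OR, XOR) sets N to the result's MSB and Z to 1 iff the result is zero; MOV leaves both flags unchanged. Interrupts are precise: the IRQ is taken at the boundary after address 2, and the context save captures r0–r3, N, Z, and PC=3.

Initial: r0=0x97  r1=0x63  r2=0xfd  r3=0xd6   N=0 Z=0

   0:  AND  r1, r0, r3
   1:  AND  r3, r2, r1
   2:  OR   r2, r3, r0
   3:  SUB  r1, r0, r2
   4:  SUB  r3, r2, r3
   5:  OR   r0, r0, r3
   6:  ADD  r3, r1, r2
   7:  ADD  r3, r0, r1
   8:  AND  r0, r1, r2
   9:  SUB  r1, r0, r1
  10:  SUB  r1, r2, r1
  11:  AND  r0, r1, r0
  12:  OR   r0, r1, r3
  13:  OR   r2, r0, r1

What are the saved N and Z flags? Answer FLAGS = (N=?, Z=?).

FLAGS = (N=1, Z=0)

after  0: r0=0x97 r1=0x96 r2=0xfd r3=0xd6  N=1 Z=0
after  1: r0=0x97 r1=0x96 r2=0xfd r3=0x94  N=1 Z=0
after  2: r0=0x97 r1=0x96 r2=0x97 r3=0x94  N=1 Z=0
-- IRQ taken; context saved, return-PC = 3 --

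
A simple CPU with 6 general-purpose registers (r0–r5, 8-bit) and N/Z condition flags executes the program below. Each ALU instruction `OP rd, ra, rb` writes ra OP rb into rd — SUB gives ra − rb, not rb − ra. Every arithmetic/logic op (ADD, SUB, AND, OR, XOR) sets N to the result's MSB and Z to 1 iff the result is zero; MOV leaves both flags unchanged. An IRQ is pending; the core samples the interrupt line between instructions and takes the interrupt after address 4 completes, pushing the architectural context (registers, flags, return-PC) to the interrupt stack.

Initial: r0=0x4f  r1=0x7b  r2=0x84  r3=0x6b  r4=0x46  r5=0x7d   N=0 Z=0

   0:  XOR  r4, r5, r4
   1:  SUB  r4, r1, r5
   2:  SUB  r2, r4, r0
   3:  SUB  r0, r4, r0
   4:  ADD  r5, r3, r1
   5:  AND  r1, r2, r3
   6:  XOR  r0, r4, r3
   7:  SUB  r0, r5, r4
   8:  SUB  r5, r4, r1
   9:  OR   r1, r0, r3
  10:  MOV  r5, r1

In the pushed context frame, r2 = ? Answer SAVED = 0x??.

SAVED = 0xaf

after  0: r0=0x4f r1=0x7b r2=0x84 r3=0x6b r4=0x3b r5=0x7d  N=0 Z=0
after  1: r0=0x4f r1=0x7b r2=0x84 r3=0x6b r4=0xfe r5=0x7d  N=1 Z=0
after  2: r0=0x4f r1=0x7b r2=0xaf r3=0x6b r4=0xfe r5=0x7d  N=1 Z=0
after  3: r0=0xaf r1=0x7b r2=0xaf r3=0x6b r4=0xfe r5=0x7d  N=1 Z=0
after  4: r0=0xaf r1=0x7b r2=0xaf r3=0x6b r4=0xfe r5=0xe6  N=1 Z=0
-- IRQ taken; context saved, return-PC = 5 --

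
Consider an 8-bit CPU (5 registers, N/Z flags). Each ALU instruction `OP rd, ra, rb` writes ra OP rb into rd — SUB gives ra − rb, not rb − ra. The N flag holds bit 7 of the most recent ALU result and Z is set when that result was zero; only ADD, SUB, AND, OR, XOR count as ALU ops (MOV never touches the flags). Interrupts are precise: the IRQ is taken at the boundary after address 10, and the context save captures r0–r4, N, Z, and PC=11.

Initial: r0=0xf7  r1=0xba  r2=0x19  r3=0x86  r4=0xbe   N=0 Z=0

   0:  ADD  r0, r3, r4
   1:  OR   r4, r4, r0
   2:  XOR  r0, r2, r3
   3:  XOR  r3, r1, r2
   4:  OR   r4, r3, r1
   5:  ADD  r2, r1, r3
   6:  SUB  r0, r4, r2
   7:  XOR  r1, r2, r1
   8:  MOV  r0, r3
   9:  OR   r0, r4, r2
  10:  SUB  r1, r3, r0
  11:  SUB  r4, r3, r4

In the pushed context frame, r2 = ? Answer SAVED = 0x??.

SAVED = 0x5d

after  0: r0=0x44 r1=0xba r2=0x19 r3=0x86 r4=0xbe  N=0 Z=0
after  1: r0=0x44 r1=0xba r2=0x19 r3=0x86 r4=0xfe  N=1 Z=0
after  2: r0=0x9f r1=0xba r2=0x19 r3=0x86 r4=0xfe  N=1 Z=0
after  3: r0=0x9f r1=0xba r2=0x19 r3=0xa3 r4=0xfe  N=1 Z=0
after  4: r0=0x9f r1=0xba r2=0x19 r3=0xa3 r4=0xbb  N=1 Z=0
after  5: r0=0x9f r1=0xba r2=0x5d r3=0xa3 r4=0xbb  N=0 Z=0
after  6: r0=0x5e r1=0xba r2=0x5d r3=0xa3 r4=0xbb  N=0 Z=0
after  7: r0=0x5e r1=0xe7 r2=0x5d r3=0xa3 r4=0xbb  N=1 Z=0
after  8: r0=0xa3 r1=0xe7 r2=0x5d r3=0xa3 r4=0xbb  N=1 Z=0
after  9: r0=0xff r1=0xe7 r2=0x5d r3=0xa3 r4=0xbb  N=1 Z=0
after 10: r0=0xff r1=0xa4 r2=0x5d r3=0xa3 r4=0xbb  N=1 Z=0
-- IRQ taken; context saved, return-PC = 11 --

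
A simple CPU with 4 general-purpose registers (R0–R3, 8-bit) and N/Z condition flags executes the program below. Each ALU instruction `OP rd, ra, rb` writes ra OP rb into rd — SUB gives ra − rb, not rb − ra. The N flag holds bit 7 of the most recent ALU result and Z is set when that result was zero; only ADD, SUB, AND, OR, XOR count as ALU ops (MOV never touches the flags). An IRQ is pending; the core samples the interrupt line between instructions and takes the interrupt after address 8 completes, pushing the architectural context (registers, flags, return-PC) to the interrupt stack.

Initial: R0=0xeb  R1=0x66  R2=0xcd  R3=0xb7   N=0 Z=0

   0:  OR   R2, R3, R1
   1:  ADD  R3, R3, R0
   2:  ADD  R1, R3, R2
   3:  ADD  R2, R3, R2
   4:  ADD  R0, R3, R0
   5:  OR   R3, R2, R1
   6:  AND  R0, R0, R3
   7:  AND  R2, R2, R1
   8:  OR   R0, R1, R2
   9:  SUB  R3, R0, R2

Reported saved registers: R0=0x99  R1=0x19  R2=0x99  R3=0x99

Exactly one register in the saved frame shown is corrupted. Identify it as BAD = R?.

BAD = R1

after  0: R0=0xeb R1=0x66 R2=0xf7 R3=0xb7  N=1 Z=0
after  1: R0=0xeb R1=0x66 R2=0xf7 R3=0xa2  N=1 Z=0
after  2: R0=0xeb R1=0x99 R2=0xf7 R3=0xa2  N=1 Z=0
after  3: R0=0xeb R1=0x99 R2=0x99 R3=0xa2  N=1 Z=0
after  4: R0=0x8d R1=0x99 R2=0x99 R3=0xa2  N=1 Z=0
after  5: R0=0x8d R1=0x99 R2=0x99 R3=0x99  N=1 Z=0
after  6: R0=0x89 R1=0x99 R2=0x99 R3=0x99  N=1 Z=0
after  7: R0=0x89 R1=0x99 R2=0x99 R3=0x99  N=1 Z=0
after  8: R0=0x99 R1=0x99 R2=0x99 R3=0x99  N=1 Z=0
-- IRQ taken; context saved, return-PC = 9 --
mismatch: R1: reported 0x19 vs actual 0x99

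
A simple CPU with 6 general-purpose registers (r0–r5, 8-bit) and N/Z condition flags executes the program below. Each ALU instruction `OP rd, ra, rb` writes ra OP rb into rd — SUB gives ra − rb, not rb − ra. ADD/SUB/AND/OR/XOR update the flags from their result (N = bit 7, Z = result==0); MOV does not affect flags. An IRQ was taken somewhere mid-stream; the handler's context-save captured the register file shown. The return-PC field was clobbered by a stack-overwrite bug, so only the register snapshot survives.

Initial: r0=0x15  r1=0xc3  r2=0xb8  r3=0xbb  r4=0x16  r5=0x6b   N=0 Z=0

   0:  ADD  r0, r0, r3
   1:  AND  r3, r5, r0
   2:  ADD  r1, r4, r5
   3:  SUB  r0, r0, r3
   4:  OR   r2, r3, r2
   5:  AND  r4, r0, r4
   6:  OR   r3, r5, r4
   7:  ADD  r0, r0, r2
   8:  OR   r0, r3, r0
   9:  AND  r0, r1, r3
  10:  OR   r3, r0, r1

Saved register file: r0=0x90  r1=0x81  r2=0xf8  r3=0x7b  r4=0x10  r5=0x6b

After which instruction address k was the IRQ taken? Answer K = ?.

after  0: r0=0xd0 r1=0xc3 r2=0xb8 r3=0xbb r4=0x16 r5=0x6b  N=1 Z=0
after  1: r0=0xd0 r1=0xc3 r2=0xb8 r3=0x40 r4=0x16 r5=0x6b  N=0 Z=0
after  2: r0=0xd0 r1=0x81 r2=0xb8 r3=0x40 r4=0x16 r5=0x6b  N=1 Z=0
after  3: r0=0x90 r1=0x81 r2=0xb8 r3=0x40 r4=0x16 r5=0x6b  N=1 Z=0
after  4: r0=0x90 r1=0x81 r2=0xf8 r3=0x40 r4=0x16 r5=0x6b  N=1 Z=0
after  5: r0=0x90 r1=0x81 r2=0xf8 r3=0x40 r4=0x10 r5=0x6b  N=0 Z=0
after  6: r0=0x90 r1=0x81 r2=0xf8 r3=0x7b r4=0x10 r5=0x6b  N=0 Z=0
-- IRQ taken; context saved, return-PC = 7 --

K = 6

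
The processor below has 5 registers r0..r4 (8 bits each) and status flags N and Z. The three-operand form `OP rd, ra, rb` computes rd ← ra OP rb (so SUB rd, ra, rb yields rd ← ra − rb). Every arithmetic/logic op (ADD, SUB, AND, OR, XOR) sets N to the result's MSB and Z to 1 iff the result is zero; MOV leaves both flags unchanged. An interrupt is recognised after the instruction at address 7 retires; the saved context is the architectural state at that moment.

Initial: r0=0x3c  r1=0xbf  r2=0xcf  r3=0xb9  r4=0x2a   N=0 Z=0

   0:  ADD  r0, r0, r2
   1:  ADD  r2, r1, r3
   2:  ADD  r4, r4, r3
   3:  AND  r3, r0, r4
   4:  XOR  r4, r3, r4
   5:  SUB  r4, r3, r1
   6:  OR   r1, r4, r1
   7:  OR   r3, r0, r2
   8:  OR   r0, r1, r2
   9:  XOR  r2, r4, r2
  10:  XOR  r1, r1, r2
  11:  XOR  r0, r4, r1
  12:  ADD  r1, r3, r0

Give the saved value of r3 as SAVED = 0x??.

after  0: r0=0x0b r1=0xbf r2=0xcf r3=0xb9 r4=0x2a  N=0 Z=0
after  1: r0=0x0b r1=0xbf r2=0x78 r3=0xb9 r4=0x2a  N=0 Z=0
after  2: r0=0x0b r1=0xbf r2=0x78 r3=0xb9 r4=0xe3  N=1 Z=0
after  3: r0=0x0b r1=0xbf r2=0x78 r3=0x03 r4=0xe3  N=0 Z=0
after  4: r0=0x0b r1=0xbf r2=0x78 r3=0x03 r4=0xe0  N=1 Z=0
after  5: r0=0x0b r1=0xbf r2=0x78 r3=0x03 r4=0x44  N=0 Z=0
after  6: r0=0x0b r1=0xff r2=0x78 r3=0x03 r4=0x44  N=1 Z=0
after  7: r0=0x0b r1=0xff r2=0x78 r3=0x7b r4=0x44  N=0 Z=0
-- IRQ taken; context saved, return-PC = 8 --

SAVED = 0x7b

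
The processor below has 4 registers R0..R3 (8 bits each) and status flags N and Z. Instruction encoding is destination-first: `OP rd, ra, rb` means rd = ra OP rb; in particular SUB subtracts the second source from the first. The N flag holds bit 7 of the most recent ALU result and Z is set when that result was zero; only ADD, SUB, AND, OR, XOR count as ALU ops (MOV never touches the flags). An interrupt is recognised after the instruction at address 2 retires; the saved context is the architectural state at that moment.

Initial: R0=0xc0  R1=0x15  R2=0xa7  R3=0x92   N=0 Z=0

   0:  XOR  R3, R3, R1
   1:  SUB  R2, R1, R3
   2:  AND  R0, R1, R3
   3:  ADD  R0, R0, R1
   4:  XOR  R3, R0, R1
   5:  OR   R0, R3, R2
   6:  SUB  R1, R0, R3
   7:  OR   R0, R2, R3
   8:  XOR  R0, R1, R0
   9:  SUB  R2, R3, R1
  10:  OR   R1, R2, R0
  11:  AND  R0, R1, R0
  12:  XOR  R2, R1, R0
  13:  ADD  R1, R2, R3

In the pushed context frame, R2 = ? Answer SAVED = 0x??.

SAVED = 0x8e

after  0: R0=0xc0 R1=0x15 R2=0xa7 R3=0x87  N=1 Z=0
after  1: R0=0xc0 R1=0x15 R2=0x8e R3=0x87  N=1 Z=0
after  2: R0=0x05 R1=0x15 R2=0x8e R3=0x87  N=0 Z=0
-- IRQ taken; context saved, return-PC = 3 --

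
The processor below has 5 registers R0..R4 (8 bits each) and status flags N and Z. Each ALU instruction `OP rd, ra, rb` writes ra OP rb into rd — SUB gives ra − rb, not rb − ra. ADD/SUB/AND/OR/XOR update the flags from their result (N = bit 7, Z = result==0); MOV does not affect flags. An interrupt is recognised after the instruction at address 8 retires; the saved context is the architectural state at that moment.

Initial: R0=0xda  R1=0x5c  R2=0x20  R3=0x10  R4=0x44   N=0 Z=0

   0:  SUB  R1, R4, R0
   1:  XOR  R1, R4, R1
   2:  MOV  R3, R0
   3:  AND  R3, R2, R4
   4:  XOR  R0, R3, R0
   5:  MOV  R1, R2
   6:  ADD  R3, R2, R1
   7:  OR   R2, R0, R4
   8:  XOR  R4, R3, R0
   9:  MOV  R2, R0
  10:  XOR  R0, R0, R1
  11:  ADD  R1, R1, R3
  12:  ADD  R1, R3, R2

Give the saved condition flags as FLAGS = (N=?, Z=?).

after  0: R0=0xda R1=0x6a R2=0x20 R3=0x10 R4=0x44  N=0 Z=0
after  1: R0=0xda R1=0x2e R2=0x20 R3=0x10 R4=0x44  N=0 Z=0
after  2: R0=0xda R1=0x2e R2=0x20 R3=0xda R4=0x44  N=0 Z=0
after  3: R0=0xda R1=0x2e R2=0x20 R3=0x00 R4=0x44  N=0 Z=1
after  4: R0=0xda R1=0x2e R2=0x20 R3=0x00 R4=0x44  N=1 Z=0
after  5: R0=0xda R1=0x20 R2=0x20 R3=0x00 R4=0x44  N=1 Z=0
after  6: R0=0xda R1=0x20 R2=0x20 R3=0x40 R4=0x44  N=0 Z=0
after  7: R0=0xda R1=0x20 R2=0xde R3=0x40 R4=0x44  N=1 Z=0
after  8: R0=0xda R1=0x20 R2=0xde R3=0x40 R4=0x9a  N=1 Z=0
-- IRQ taken; context saved, return-PC = 9 --

FLAGS = (N=1, Z=0)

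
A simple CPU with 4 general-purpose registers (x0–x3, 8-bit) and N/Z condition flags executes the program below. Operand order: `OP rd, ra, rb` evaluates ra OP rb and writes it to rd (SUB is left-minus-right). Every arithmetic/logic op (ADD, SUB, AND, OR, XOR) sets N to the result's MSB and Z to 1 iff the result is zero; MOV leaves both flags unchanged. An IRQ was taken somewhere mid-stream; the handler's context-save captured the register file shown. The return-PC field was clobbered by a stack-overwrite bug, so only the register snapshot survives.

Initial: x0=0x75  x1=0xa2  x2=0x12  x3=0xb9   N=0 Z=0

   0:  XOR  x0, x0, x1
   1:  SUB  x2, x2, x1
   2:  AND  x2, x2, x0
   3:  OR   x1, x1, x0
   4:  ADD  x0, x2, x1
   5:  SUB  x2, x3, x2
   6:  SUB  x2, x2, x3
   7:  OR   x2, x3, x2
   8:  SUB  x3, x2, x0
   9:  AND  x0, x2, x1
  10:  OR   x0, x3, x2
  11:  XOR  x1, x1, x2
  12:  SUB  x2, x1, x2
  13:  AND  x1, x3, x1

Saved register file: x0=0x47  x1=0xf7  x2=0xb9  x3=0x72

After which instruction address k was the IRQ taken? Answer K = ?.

K = 8

after  0: x0=0xd7 x1=0xa2 x2=0x12 x3=0xb9  N=1 Z=0
after  1: x0=0xd7 x1=0xa2 x2=0x70 x3=0xb9  N=0 Z=0
after  2: x0=0xd7 x1=0xa2 x2=0x50 x3=0xb9  N=0 Z=0
after  3: x0=0xd7 x1=0xf7 x2=0x50 x3=0xb9  N=1 Z=0
after  4: x0=0x47 x1=0xf7 x2=0x50 x3=0xb9  N=0 Z=0
after  5: x0=0x47 x1=0xf7 x2=0x69 x3=0xb9  N=0 Z=0
after  6: x0=0x47 x1=0xf7 x2=0xb0 x3=0xb9  N=1 Z=0
after  7: x0=0x47 x1=0xf7 x2=0xb9 x3=0xb9  N=1 Z=0
after  8: x0=0x47 x1=0xf7 x2=0xb9 x3=0x72  N=0 Z=0
-- IRQ taken; context saved, return-PC = 9 --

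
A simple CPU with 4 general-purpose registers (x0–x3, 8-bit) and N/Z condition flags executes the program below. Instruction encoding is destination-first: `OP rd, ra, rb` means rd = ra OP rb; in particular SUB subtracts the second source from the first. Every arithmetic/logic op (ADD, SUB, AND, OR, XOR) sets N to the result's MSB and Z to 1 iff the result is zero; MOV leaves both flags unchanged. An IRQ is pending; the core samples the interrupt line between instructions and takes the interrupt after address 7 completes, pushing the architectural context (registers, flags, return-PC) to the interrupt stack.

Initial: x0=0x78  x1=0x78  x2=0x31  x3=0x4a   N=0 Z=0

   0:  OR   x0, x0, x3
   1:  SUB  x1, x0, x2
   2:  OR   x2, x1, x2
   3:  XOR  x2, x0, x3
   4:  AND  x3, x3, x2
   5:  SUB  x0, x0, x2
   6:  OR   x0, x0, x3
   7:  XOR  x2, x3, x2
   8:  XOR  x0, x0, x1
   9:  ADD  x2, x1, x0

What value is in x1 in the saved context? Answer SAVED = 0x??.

after  0: x0=0x7a x1=0x78 x2=0x31 x3=0x4a  N=0 Z=0
after  1: x0=0x7a x1=0x49 x2=0x31 x3=0x4a  N=0 Z=0
after  2: x0=0x7a x1=0x49 x2=0x79 x3=0x4a  N=0 Z=0
after  3: x0=0x7a x1=0x49 x2=0x30 x3=0x4a  N=0 Z=0
after  4: x0=0x7a x1=0x49 x2=0x30 x3=0x00  N=0 Z=1
after  5: x0=0x4a x1=0x49 x2=0x30 x3=0x00  N=0 Z=0
after  6: x0=0x4a x1=0x49 x2=0x30 x3=0x00  N=0 Z=0
after  7: x0=0x4a x1=0x49 x2=0x30 x3=0x00  N=0 Z=0
-- IRQ taken; context saved, return-PC = 8 --

SAVED = 0x49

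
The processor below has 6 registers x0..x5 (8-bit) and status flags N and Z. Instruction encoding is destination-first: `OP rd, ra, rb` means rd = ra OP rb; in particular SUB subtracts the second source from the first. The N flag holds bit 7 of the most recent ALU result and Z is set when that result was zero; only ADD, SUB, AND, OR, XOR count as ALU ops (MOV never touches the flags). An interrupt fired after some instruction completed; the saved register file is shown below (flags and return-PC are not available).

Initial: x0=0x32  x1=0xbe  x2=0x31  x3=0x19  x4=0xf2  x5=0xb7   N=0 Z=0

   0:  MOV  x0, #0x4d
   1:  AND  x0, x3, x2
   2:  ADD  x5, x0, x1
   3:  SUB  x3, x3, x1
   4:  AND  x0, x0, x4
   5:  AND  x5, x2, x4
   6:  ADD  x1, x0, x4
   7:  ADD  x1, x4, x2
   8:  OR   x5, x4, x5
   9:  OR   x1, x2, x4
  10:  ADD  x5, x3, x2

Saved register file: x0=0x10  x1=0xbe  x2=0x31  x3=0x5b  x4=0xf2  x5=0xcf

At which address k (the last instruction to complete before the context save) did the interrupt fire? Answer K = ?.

K = 4

after  0: x0=0x4d x1=0xbe x2=0x31 x3=0x19 x4=0xf2 x5=0xb7  N=0 Z=0
after  1: x0=0x11 x1=0xbe x2=0x31 x3=0x19 x4=0xf2 x5=0xb7  N=0 Z=0
after  2: x0=0x11 x1=0xbe x2=0x31 x3=0x19 x4=0xf2 x5=0xcf  N=1 Z=0
after  3: x0=0x11 x1=0xbe x2=0x31 x3=0x5b x4=0xf2 x5=0xcf  N=0 Z=0
after  4: x0=0x10 x1=0xbe x2=0x31 x3=0x5b x4=0xf2 x5=0xcf  N=0 Z=0
-- IRQ taken; context saved, return-PC = 5 --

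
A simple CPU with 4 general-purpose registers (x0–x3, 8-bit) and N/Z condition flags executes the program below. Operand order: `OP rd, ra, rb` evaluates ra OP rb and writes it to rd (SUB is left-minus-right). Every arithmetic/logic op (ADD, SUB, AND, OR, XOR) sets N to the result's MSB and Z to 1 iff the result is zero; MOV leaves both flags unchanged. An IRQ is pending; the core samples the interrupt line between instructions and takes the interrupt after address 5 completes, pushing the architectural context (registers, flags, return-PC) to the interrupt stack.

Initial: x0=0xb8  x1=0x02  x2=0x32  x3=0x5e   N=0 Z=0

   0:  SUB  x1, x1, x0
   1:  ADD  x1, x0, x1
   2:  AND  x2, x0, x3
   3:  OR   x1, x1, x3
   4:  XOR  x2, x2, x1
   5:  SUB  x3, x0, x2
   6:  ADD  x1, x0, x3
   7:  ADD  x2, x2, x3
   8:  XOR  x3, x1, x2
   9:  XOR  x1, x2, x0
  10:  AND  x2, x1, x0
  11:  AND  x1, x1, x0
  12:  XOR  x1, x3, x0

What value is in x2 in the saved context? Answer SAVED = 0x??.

after  0: x0=0xb8 x1=0x4a x2=0x32 x3=0x5e  N=0 Z=0
after  1: x0=0xb8 x1=0x02 x2=0x32 x3=0x5e  N=0 Z=0
after  2: x0=0xb8 x1=0x02 x2=0x18 x3=0x5e  N=0 Z=0
after  3: x0=0xb8 x1=0x5e x2=0x18 x3=0x5e  N=0 Z=0
after  4: x0=0xb8 x1=0x5e x2=0x46 x3=0x5e  N=0 Z=0
after  5: x0=0xb8 x1=0x5e x2=0x46 x3=0x72  N=0 Z=0
-- IRQ taken; context saved, return-PC = 6 --

SAVED = 0x46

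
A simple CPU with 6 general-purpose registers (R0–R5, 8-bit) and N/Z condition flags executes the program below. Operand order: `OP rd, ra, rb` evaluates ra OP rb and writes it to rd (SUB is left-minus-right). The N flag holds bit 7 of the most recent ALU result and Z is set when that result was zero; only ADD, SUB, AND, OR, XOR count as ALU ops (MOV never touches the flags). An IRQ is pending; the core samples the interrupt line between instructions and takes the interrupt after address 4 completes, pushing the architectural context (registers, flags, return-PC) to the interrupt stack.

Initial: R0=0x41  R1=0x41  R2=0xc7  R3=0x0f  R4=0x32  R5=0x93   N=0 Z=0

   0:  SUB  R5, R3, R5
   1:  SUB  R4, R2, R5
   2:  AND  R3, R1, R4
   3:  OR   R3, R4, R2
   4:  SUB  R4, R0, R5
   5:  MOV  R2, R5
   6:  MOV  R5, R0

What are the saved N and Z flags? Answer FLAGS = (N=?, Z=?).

FLAGS = (N=1, Z=0)

after  0: R0=0x41 R1=0x41 R2=0xc7 R3=0x0f R4=0x32 R5=0x7c  N=0 Z=0
after  1: R0=0x41 R1=0x41 R2=0xc7 R3=0x0f R4=0x4b R5=0x7c  N=0 Z=0
after  2: R0=0x41 R1=0x41 R2=0xc7 R3=0x41 R4=0x4b R5=0x7c  N=0 Z=0
after  3: R0=0x41 R1=0x41 R2=0xc7 R3=0xcf R4=0x4b R5=0x7c  N=1 Z=0
after  4: R0=0x41 R1=0x41 R2=0xc7 R3=0xcf R4=0xc5 R5=0x7c  N=1 Z=0
-- IRQ taken; context saved, return-PC = 5 --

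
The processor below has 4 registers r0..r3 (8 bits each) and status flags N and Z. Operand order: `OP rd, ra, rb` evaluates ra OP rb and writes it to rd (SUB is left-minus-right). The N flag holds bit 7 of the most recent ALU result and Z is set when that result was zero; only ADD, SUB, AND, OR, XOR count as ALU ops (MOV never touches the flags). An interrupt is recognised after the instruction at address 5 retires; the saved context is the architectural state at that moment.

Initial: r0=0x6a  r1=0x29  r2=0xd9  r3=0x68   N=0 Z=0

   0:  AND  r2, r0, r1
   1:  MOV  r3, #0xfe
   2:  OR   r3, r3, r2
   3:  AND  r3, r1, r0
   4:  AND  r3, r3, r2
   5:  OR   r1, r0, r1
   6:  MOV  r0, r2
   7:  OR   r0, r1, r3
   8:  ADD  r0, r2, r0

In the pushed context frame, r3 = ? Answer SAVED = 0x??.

SAVED = 0x28

after  0: r0=0x6a r1=0x29 r2=0x28 r3=0x68  N=0 Z=0
after  1: r0=0x6a r1=0x29 r2=0x28 r3=0xfe  N=0 Z=0
after  2: r0=0x6a r1=0x29 r2=0x28 r3=0xfe  N=1 Z=0
after  3: r0=0x6a r1=0x29 r2=0x28 r3=0x28  N=0 Z=0
after  4: r0=0x6a r1=0x29 r2=0x28 r3=0x28  N=0 Z=0
after  5: r0=0x6a r1=0x6b r2=0x28 r3=0x28  N=0 Z=0
-- IRQ taken; context saved, return-PC = 6 --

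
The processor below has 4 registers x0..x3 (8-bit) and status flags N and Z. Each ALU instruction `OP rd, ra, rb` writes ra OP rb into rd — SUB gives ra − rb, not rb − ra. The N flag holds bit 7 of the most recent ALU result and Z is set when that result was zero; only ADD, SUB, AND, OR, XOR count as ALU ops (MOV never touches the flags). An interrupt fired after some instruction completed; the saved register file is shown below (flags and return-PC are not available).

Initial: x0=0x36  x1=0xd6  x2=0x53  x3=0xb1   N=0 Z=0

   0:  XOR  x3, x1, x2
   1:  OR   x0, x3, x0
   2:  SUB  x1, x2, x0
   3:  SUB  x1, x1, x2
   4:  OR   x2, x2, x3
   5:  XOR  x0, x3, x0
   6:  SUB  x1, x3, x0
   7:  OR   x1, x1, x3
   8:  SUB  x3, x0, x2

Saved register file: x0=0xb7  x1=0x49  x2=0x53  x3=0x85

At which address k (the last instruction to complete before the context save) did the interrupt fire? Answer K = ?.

after  0: x0=0x36 x1=0xd6 x2=0x53 x3=0x85  N=1 Z=0
after  1: x0=0xb7 x1=0xd6 x2=0x53 x3=0x85  N=1 Z=0
after  2: x0=0xb7 x1=0x9c x2=0x53 x3=0x85  N=1 Z=0
after  3: x0=0xb7 x1=0x49 x2=0x53 x3=0x85  N=0 Z=0
-- IRQ taken; context saved, return-PC = 4 --

K = 3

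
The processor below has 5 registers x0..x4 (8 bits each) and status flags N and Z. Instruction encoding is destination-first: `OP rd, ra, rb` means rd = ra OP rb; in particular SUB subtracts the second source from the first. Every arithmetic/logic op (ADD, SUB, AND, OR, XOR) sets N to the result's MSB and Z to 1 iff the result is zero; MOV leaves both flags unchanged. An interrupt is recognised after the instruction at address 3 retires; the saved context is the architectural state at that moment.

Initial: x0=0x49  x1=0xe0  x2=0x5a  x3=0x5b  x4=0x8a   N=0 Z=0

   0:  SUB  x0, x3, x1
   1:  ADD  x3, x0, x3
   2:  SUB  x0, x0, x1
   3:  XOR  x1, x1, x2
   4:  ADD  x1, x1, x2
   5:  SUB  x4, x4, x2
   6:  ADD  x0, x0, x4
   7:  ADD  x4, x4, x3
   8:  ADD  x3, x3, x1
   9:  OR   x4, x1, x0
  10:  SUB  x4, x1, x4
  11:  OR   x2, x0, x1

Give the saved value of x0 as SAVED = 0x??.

SAVED = 0x9b

after  0: x0=0x7b x1=0xe0 x2=0x5a x3=0x5b x4=0x8a  N=0 Z=0
after  1: x0=0x7b x1=0xe0 x2=0x5a x3=0xd6 x4=0x8a  N=1 Z=0
after  2: x0=0x9b x1=0xe0 x2=0x5a x3=0xd6 x4=0x8a  N=1 Z=0
after  3: x0=0x9b x1=0xba x2=0x5a x3=0xd6 x4=0x8a  N=1 Z=0
-- IRQ taken; context saved, return-PC = 4 --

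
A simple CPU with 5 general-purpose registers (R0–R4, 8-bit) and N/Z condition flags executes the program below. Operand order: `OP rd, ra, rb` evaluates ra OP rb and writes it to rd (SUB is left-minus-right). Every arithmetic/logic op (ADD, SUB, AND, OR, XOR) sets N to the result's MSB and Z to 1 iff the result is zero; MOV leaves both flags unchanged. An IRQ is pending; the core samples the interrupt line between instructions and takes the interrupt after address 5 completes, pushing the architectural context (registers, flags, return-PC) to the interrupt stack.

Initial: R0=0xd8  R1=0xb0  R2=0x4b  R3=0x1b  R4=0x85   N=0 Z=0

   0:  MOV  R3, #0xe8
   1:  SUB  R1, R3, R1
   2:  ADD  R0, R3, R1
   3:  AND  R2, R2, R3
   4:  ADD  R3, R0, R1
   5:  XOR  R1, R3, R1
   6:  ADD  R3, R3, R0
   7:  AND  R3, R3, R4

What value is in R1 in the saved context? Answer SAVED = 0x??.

SAVED = 0x60

after  0: R0=0xd8 R1=0xb0 R2=0x4b R3=0xe8 R4=0x85  N=0 Z=0
after  1: R0=0xd8 R1=0x38 R2=0x4b R3=0xe8 R4=0x85  N=0 Z=0
after  2: R0=0x20 R1=0x38 R2=0x4b R3=0xe8 R4=0x85  N=0 Z=0
after  3: R0=0x20 R1=0x38 R2=0x48 R3=0xe8 R4=0x85  N=0 Z=0
after  4: R0=0x20 R1=0x38 R2=0x48 R3=0x58 R4=0x85  N=0 Z=0
after  5: R0=0x20 R1=0x60 R2=0x48 R3=0x58 R4=0x85  N=0 Z=0
-- IRQ taken; context saved, return-PC = 6 --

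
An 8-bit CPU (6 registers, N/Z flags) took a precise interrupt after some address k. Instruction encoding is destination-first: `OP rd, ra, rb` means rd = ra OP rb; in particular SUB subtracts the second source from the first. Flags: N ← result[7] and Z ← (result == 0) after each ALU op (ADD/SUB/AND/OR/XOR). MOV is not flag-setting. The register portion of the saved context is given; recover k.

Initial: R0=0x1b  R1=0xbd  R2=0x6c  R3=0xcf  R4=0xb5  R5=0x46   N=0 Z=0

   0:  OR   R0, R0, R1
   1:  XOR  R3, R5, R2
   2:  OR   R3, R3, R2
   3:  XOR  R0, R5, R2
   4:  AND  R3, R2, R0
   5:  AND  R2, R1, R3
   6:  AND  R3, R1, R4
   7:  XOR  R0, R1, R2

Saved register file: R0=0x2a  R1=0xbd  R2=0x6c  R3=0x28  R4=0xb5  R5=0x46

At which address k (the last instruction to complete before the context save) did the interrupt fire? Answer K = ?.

after  0: R0=0xbf R1=0xbd R2=0x6c R3=0xcf R4=0xb5 R5=0x46  N=1 Z=0
after  1: R0=0xbf R1=0xbd R2=0x6c R3=0x2a R4=0xb5 R5=0x46  N=0 Z=0
after  2: R0=0xbf R1=0xbd R2=0x6c R3=0x6e R4=0xb5 R5=0x46  N=0 Z=0
after  3: R0=0x2a R1=0xbd R2=0x6c R3=0x6e R4=0xb5 R5=0x46  N=0 Z=0
after  4: R0=0x2a R1=0xbd R2=0x6c R3=0x28 R4=0xb5 R5=0x46  N=0 Z=0
-- IRQ taken; context saved, return-PC = 5 --

K = 4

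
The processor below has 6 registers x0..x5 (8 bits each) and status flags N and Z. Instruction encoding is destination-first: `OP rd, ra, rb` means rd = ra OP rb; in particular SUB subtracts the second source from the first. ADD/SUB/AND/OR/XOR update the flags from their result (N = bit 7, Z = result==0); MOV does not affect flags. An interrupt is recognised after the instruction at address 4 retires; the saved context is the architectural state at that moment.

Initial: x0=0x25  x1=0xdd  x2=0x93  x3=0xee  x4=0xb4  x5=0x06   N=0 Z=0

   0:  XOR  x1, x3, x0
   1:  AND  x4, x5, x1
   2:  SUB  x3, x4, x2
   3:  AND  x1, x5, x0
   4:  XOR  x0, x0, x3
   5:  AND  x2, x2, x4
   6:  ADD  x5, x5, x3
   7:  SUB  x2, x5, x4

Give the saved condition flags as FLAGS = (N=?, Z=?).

FLAGS = (N=0, Z=0)

after  0: x0=0x25 x1=0xcb x2=0x93 x3=0xee x4=0xb4 x5=0x06  N=1 Z=0
after  1: x0=0x25 x1=0xcb x2=0x93 x3=0xee x4=0x02 x5=0x06  N=0 Z=0
after  2: x0=0x25 x1=0xcb x2=0x93 x3=0x6f x4=0x02 x5=0x06  N=0 Z=0
after  3: x0=0x25 x1=0x04 x2=0x93 x3=0x6f x4=0x02 x5=0x06  N=0 Z=0
after  4: x0=0x4a x1=0x04 x2=0x93 x3=0x6f x4=0x02 x5=0x06  N=0 Z=0
-- IRQ taken; context saved, return-PC = 5 --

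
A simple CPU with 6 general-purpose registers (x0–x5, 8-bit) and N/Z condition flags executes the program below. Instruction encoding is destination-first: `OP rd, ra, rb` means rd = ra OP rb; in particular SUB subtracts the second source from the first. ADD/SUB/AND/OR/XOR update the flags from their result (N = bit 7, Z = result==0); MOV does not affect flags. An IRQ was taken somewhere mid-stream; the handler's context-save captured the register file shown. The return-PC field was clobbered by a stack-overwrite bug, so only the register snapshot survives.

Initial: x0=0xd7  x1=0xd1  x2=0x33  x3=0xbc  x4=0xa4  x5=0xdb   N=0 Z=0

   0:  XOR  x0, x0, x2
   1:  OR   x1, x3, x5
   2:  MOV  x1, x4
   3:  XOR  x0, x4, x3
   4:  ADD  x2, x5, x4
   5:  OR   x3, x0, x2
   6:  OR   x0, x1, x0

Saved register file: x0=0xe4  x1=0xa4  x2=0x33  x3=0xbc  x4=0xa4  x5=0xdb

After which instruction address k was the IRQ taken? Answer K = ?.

K = 2

after  0: x0=0xe4 x1=0xd1 x2=0x33 x3=0xbc x4=0xa4 x5=0xdb  N=1 Z=0
after  1: x0=0xe4 x1=0xff x2=0x33 x3=0xbc x4=0xa4 x5=0xdb  N=1 Z=0
after  2: x0=0xe4 x1=0xa4 x2=0x33 x3=0xbc x4=0xa4 x5=0xdb  N=1 Z=0
-- IRQ taken; context saved, return-PC = 3 --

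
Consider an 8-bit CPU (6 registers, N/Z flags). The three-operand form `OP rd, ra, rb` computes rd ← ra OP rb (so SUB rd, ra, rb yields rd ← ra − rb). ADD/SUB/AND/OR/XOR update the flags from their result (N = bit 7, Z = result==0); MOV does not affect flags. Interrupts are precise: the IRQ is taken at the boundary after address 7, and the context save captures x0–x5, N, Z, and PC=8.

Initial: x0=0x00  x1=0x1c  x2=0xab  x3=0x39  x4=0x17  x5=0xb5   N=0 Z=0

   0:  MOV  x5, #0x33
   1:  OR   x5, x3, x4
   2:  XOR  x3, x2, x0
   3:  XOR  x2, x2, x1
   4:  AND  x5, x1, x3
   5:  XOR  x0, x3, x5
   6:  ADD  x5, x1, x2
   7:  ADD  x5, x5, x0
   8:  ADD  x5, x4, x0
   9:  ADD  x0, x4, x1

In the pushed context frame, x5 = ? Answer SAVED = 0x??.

SAVED = 0x76

after  0: x0=0x00 x1=0x1c x2=0xab x3=0x39 x4=0x17 x5=0x33  N=0 Z=0
after  1: x0=0x00 x1=0x1c x2=0xab x3=0x39 x4=0x17 x5=0x3f  N=0 Z=0
after  2: x0=0x00 x1=0x1c x2=0xab x3=0xab x4=0x17 x5=0x3f  N=1 Z=0
after  3: x0=0x00 x1=0x1c x2=0xb7 x3=0xab x4=0x17 x5=0x3f  N=1 Z=0
after  4: x0=0x00 x1=0x1c x2=0xb7 x3=0xab x4=0x17 x5=0x08  N=0 Z=0
after  5: x0=0xa3 x1=0x1c x2=0xb7 x3=0xab x4=0x17 x5=0x08  N=1 Z=0
after  6: x0=0xa3 x1=0x1c x2=0xb7 x3=0xab x4=0x17 x5=0xd3  N=1 Z=0
after  7: x0=0xa3 x1=0x1c x2=0xb7 x3=0xab x4=0x17 x5=0x76  N=0 Z=0
-- IRQ taken; context saved, return-PC = 8 --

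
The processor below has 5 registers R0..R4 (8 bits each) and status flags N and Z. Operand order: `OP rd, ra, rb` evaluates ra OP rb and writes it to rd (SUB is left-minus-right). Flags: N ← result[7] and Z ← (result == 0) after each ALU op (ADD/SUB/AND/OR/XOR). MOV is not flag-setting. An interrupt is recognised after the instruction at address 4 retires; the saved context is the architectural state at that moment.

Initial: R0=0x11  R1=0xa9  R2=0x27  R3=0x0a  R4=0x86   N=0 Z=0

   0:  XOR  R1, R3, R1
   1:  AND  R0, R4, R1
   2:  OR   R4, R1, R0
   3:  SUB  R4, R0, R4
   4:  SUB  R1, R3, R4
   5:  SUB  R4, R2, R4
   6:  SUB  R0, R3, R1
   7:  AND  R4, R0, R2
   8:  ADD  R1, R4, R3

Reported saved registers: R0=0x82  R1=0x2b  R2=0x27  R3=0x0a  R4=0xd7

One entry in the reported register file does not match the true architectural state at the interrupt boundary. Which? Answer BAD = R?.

BAD = R4

after  0: R0=0x11 R1=0xa3 R2=0x27 R3=0x0a R4=0x86  N=1 Z=0
after  1: R0=0x82 R1=0xa3 R2=0x27 R3=0x0a R4=0x86  N=1 Z=0
after  2: R0=0x82 R1=0xa3 R2=0x27 R3=0x0a R4=0xa3  N=1 Z=0
after  3: R0=0x82 R1=0xa3 R2=0x27 R3=0x0a R4=0xdf  N=1 Z=0
after  4: R0=0x82 R1=0x2b R2=0x27 R3=0x0a R4=0xdf  N=0 Z=0
-- IRQ taken; context saved, return-PC = 5 --
mismatch: R4: reported 0xd7 vs actual 0xdf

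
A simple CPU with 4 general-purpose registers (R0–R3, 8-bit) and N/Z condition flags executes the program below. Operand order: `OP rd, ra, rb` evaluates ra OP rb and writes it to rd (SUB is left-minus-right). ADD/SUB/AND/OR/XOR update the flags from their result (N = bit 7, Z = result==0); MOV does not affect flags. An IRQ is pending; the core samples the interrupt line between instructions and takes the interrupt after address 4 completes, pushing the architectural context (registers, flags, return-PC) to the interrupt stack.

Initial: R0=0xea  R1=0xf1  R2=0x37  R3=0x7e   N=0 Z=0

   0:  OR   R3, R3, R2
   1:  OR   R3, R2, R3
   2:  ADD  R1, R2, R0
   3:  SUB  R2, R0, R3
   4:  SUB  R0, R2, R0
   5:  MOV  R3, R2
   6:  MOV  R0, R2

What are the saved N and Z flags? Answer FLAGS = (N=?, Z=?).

after  0: R0=0xea R1=0xf1 R2=0x37 R3=0x7f  N=0 Z=0
after  1: R0=0xea R1=0xf1 R2=0x37 R3=0x7f  N=0 Z=0
after  2: R0=0xea R1=0x21 R2=0x37 R3=0x7f  N=0 Z=0
after  3: R0=0xea R1=0x21 R2=0x6b R3=0x7f  N=0 Z=0
after  4: R0=0x81 R1=0x21 R2=0x6b R3=0x7f  N=1 Z=0
-- IRQ taken; context saved, return-PC = 5 --

FLAGS = (N=1, Z=0)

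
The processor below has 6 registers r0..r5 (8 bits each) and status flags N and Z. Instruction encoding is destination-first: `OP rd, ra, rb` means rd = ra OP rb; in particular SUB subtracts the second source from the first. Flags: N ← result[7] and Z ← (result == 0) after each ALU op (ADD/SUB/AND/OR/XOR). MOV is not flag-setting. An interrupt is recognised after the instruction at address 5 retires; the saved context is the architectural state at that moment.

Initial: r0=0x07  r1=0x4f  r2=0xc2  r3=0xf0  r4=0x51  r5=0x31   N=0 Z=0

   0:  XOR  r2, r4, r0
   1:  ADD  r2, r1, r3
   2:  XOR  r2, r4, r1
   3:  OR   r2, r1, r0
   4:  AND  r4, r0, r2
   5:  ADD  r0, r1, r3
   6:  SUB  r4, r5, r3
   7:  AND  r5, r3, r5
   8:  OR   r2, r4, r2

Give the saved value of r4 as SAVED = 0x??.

after  0: r0=0x07 r1=0x4f r2=0x56 r3=0xf0 r4=0x51 r5=0x31  N=0 Z=0
after  1: r0=0x07 r1=0x4f r2=0x3f r3=0xf0 r4=0x51 r5=0x31  N=0 Z=0
after  2: r0=0x07 r1=0x4f r2=0x1e r3=0xf0 r4=0x51 r5=0x31  N=0 Z=0
after  3: r0=0x07 r1=0x4f r2=0x4f r3=0xf0 r4=0x51 r5=0x31  N=0 Z=0
after  4: r0=0x07 r1=0x4f r2=0x4f r3=0xf0 r4=0x07 r5=0x31  N=0 Z=0
after  5: r0=0x3f r1=0x4f r2=0x4f r3=0xf0 r4=0x07 r5=0x31  N=0 Z=0
-- IRQ taken; context saved, return-PC = 6 --

SAVED = 0x07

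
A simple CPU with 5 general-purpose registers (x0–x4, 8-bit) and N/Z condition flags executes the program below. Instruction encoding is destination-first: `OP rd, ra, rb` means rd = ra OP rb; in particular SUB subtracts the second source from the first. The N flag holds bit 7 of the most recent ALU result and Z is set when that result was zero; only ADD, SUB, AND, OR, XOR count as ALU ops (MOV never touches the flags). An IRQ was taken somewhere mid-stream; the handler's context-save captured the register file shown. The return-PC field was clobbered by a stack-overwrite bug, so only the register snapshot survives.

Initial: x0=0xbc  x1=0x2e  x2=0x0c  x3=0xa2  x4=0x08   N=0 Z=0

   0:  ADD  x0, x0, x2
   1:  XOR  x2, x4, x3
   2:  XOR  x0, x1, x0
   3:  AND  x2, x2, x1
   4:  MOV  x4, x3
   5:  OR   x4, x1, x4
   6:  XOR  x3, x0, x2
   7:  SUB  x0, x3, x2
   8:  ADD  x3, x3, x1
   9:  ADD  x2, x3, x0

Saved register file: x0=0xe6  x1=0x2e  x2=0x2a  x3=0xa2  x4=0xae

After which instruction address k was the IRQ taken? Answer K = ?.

K = 5

after  0: x0=0xc8 x1=0x2e x2=0x0c x3=0xa2 x4=0x08  N=1 Z=0
after  1: x0=0xc8 x1=0x2e x2=0xaa x3=0xa2 x4=0x08  N=1 Z=0
after  2: x0=0xe6 x1=0x2e x2=0xaa x3=0xa2 x4=0x08  N=1 Z=0
after  3: x0=0xe6 x1=0x2e x2=0x2a x3=0xa2 x4=0x08  N=0 Z=0
after  4: x0=0xe6 x1=0x2e x2=0x2a x3=0xa2 x4=0xa2  N=0 Z=0
after  5: x0=0xe6 x1=0x2e x2=0x2a x3=0xa2 x4=0xae  N=1 Z=0
-- IRQ taken; context saved, return-PC = 6 --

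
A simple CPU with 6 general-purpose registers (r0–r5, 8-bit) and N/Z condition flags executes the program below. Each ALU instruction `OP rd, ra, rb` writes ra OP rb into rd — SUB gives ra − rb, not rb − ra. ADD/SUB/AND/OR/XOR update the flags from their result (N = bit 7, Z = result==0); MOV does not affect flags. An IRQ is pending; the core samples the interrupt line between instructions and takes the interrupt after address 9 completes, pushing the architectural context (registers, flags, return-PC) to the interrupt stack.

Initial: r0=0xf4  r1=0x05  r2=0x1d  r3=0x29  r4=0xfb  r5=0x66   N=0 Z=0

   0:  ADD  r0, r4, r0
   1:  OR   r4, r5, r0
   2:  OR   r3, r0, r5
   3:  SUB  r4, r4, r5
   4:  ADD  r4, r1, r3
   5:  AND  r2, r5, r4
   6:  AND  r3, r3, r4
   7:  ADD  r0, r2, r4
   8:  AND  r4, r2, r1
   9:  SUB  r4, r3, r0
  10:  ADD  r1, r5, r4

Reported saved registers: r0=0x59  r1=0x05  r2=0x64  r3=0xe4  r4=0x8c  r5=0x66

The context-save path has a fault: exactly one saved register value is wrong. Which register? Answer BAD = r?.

BAD = r0

after  0: r0=0xef r1=0x05 r2=0x1d r3=0x29 r4=0xfb r5=0x66  N=1 Z=0
after  1: r0=0xef r1=0x05 r2=0x1d r3=0x29 r4=0xef r5=0x66  N=1 Z=0
after  2: r0=0xef r1=0x05 r2=0x1d r3=0xef r4=0xef r5=0x66  N=1 Z=0
after  3: r0=0xef r1=0x05 r2=0x1d r3=0xef r4=0x89 r5=0x66  N=1 Z=0
after  4: r0=0xef r1=0x05 r2=0x1d r3=0xef r4=0xf4 r5=0x66  N=1 Z=0
after  5: r0=0xef r1=0x05 r2=0x64 r3=0xef r4=0xf4 r5=0x66  N=0 Z=0
after  6: r0=0xef r1=0x05 r2=0x64 r3=0xe4 r4=0xf4 r5=0x66  N=1 Z=0
after  7: r0=0x58 r1=0x05 r2=0x64 r3=0xe4 r4=0xf4 r5=0x66  N=0 Z=0
after  8: r0=0x58 r1=0x05 r2=0x64 r3=0xe4 r4=0x04 r5=0x66  N=0 Z=0
after  9: r0=0x58 r1=0x05 r2=0x64 r3=0xe4 r4=0x8c r5=0x66  N=1 Z=0
-- IRQ taken; context saved, return-PC = 10 --
mismatch: r0: reported 0x59 vs actual 0x58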